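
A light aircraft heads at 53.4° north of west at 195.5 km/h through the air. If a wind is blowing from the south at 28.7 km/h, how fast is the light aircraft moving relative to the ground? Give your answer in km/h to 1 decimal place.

219.2 km/h

Taking east as x and north as y: velocity relative to the air = (-116.562, 156.951) km/h; the air relative to ground = (0.000, 28.700) km/h.
Velocity relative to ground = (-116.562, 156.951) + (0.000, 28.700) = (-116.562, 185.651) km/h.
Speed = |(-116.562, 185.651)| = 219.210 km/h.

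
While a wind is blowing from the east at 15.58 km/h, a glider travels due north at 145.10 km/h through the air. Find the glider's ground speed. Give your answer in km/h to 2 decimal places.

Taking east as x and north as y: velocity relative to the air = (0.000, 145.100) km/h; the air relative to ground = (-15.580, 0.000) km/h.
Velocity relative to ground = (0.000, 145.100) + (-15.580, 0.000) = (-15.580, 145.100) km/h.
Speed = |(-15.580, 145.100)| = 145.934 km/h.

145.93 km/h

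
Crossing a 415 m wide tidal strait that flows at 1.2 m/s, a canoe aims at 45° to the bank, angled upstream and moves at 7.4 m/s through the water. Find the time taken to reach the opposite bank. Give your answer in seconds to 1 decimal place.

79.3 s

The component of the canoe's velocity perpendicular to the bank is 7.4 × sin 45° = 5.233 m/s.
The current is parallel to the bank, so it does not affect the crossing time.
Time = 415 / 5.233 = 79.311 s.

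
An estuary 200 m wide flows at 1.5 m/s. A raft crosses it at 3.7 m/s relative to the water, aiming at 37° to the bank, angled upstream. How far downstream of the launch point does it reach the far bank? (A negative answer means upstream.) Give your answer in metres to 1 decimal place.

Perpendicular speed = 2.227 m/s; crossing time = 200 / 2.227 = 89.818 s.
Net downstream speed = -1.455 m/s.
Drift = -1.455 × 89.818 = -130.681 m (upstream).

-130.7 m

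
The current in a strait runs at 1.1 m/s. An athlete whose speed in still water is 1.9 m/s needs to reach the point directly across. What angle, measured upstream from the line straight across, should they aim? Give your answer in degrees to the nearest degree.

35°

To cancel the current, the upstream component of the athlete's velocity must equal the flow: 1.9 sin θ = 1.1.
sin θ = 1.1 / 1.9 = 0.5789.
θ = arcsin(0.5789) = 35.377°.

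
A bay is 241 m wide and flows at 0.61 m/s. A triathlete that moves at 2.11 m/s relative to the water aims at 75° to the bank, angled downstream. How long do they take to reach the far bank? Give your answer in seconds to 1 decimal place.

118.2 s

The component of the triathlete's velocity perpendicular to the bank is 2.11 × sin 75° = 2.038 m/s.
The flow acts along the bank and has no component across it.
Time = 241 / 2.038 = 118.247 s.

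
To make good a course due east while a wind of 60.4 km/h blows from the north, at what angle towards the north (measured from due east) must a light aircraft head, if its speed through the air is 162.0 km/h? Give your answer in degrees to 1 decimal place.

The wind pushes perpendicular to the desired track; the heading must have a component into the wind equal to 60.4 km/h: 162.0 sin θ = 60.4.
sin θ = 0.3728, so θ = 21.891°.

21.9°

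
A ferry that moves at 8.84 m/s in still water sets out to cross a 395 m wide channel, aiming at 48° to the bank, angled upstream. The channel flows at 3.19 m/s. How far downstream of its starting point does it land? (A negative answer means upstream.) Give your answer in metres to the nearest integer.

-164 m

Perpendicular speed = 6.569 m/s; crossing time = 395 / 6.569 = 60.127 s.
Net downstream speed = -2.725 m/s.
Drift = -2.725 × 60.127 = -163.854 m (upstream).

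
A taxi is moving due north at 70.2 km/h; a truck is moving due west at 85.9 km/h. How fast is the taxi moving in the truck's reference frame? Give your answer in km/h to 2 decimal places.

110.94 km/h

Taking east as x and north as y: taxi velocity = (0.000, 70.200) km/h; truck velocity = (-85.900, 0.000) km/h.
Velocity of taxi relative to truck = (0.000, 70.200) − (-85.900, 0.000) = (85.900, 70.200) km/h.
Magnitude = |(85.900, 70.200)| = 110.936 km/h.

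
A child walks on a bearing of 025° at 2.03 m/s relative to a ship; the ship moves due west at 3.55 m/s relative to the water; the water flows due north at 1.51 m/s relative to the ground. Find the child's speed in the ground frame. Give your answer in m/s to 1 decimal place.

In east/north components (m/s): child relative to ship = (0.858, 1.840); ship relative to water = (-3.550, 0.000); water relative to ground = (0.000, 1.510).
Sum = (-2.692, 3.350) m/s.
Speed = |(-2.692, 3.350)| = 4.298 m/s.

4.3 m/s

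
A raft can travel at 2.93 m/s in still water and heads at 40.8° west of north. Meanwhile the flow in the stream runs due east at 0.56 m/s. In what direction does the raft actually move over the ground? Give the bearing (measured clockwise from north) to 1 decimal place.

328.6°

Taking east as x and north as y: velocity relative to the water = (-1.915, 2.218) m/s; the water relative to ground = (0.560, 0.000) m/s.
Velocity relative to ground = (-1.915, 2.218) + (0.560, 0.000) = (-1.355, 2.218) m/s.
Bearing = atan2(-1.35, 2.22) = 328.59° clockwise from north.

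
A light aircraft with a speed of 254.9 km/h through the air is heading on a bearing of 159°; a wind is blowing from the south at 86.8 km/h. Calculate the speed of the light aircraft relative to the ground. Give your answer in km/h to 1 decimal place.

Taking east as x and north as y: velocity relative to the air = (91.348, -237.970) km/h; the air relative to ground = (0.000, 86.800) km/h.
Velocity relative to ground = (91.348, -237.970) + (0.000, 86.800) = (91.348, -151.170) km/h.
Speed = |(91.348, -151.170)| = 176.626 km/h.

176.6 km/h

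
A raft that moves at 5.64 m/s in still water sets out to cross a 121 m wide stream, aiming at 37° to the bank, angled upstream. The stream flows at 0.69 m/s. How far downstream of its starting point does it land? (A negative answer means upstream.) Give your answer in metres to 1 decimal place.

-136.0 m

Perpendicular speed = 3.394 m/s; crossing time = 121 / 3.394 = 35.649 s.
Net downstream speed = -3.814 m/s.
Drift = -3.814 × 35.649 = -135.975 m (upstream).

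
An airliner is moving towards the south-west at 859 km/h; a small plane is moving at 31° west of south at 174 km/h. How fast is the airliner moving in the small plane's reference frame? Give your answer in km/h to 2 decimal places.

Taking east as x and north as y: airliner velocity = (-607.405, -607.405) km/h; small plane velocity = (-89.617, -149.147) km/h.
Velocity of airliner relative to small plane = (-607.405, -607.405) − (-89.617, -149.147) = (-517.788, -458.258) km/h.
Magnitude = |(-517.788, -458.258)| = 691.451 km/h.

691.45 km/h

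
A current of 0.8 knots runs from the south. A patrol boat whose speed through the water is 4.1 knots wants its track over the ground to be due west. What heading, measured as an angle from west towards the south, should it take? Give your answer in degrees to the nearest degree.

The current pushes perpendicular to the desired track; the heading must have a component into the current equal to 0.8 knots: 4.1 sin θ = 0.8.
sin θ = 0.1951, so θ = 11.252°.

11°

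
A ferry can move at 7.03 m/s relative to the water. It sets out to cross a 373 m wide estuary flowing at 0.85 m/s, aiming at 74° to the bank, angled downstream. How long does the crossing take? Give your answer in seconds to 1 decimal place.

55.2 s

The component of the ferry's velocity perpendicular to the bank is 7.03 × sin 74° = 6.758 m/s.
Only the cross-stream component determines the crossing time; the current contributes nothing perpendicular to the bank.
Time = 373 / 6.758 = 55.197 s.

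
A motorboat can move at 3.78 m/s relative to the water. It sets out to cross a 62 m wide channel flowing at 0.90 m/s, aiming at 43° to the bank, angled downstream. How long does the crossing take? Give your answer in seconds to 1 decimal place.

24.1 s

The component of the motorboat's velocity perpendicular to the bank is 3.78 × sin 43° = 2.578 m/s.
The flow acts along the bank and has no component across it.
Time = 62 / 2.578 = 24.050 s.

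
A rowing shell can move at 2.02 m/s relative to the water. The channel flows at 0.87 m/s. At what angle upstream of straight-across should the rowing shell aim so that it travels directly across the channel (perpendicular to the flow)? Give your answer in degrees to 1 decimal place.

25.5°

To cancel the current, the upstream component of the rowing shell's velocity must equal the flow: 2.02 sin θ = 0.87.
sin θ = 0.87 / 2.02 = 0.4307.
θ = arcsin(0.4307) = 25.512°.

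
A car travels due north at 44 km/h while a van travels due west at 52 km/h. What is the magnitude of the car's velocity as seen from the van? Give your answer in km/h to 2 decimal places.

68.12 km/h

Taking east as x and north as y: car velocity = (0.000, 44.000) km/h; van velocity = (-52.000, 0.000) km/h.
Velocity of car relative to van = (0.000, 44.000) − (-52.000, 0.000) = (52.000, 44.000) km/h.
Magnitude = |(52.000, 44.000)| = 68.118 km/h.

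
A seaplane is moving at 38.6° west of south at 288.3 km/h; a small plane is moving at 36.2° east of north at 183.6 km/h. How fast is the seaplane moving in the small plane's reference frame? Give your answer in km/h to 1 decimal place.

Taking east as x and north as y: seaplane velocity = (-179.864, -225.312) km/h; small plane velocity = (108.435, 148.158) km/h.
Velocity of seaplane relative to small plane = (-179.864, -225.312) − (108.435, 148.158) = (-288.300, -373.470) km/h.
Magnitude = |(-288.300, -373.470)| = 471.802 km/h.

471.8 km/h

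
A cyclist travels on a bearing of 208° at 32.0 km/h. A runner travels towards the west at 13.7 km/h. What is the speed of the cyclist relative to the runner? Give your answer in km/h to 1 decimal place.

28.3 km/h

Taking east as x and north as y: cyclist velocity = (-15.023, -28.254) km/h; runner velocity = (-13.700, 0.000) km/h.
Velocity of cyclist relative to runner = (-15.023, -28.254) − (-13.700, 0.000) = (-1.323, -28.254) km/h.
Magnitude = |(-1.323, -28.254)| = 28.285 km/h.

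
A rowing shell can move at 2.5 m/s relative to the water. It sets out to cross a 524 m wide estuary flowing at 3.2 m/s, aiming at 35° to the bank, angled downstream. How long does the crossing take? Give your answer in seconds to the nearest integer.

The component of the rowing shell's velocity perpendicular to the bank is 2.5 × sin 35° = 1.434 m/s.
Only the cross-stream component determines the crossing time; the current contributes nothing perpendicular to the bank.
Time = 524 / 1.434 = 365.426 s.

365 s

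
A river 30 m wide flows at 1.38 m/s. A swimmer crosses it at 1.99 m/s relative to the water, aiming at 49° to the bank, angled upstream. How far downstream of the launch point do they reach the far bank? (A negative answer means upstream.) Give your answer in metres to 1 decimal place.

Perpendicular speed = 1.502 m/s; crossing time = 30 / 1.502 = 19.975 s.
Net downstream speed = 0.074 m/s.
Drift = 0.074 × 19.975 = 1.487 m (downstream).

1.5 m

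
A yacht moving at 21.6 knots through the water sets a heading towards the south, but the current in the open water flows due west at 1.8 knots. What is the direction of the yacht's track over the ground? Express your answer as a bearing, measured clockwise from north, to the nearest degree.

185°

Taking east as x and north as y: velocity relative to the water = (0.000, -21.600) knots; the water relative to ground = (-1.800, 0.000) knots.
Velocity relative to ground = (0.000, -21.600) + (-1.800, 0.000) = (-1.800, -21.600) knots.
Bearing = atan2(-1.80, -21.60) = 184.76° clockwise from north.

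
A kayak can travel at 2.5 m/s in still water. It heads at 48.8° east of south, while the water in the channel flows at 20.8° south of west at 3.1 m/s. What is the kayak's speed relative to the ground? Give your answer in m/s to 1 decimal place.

2.9 m/s

Taking east as x and north as y: velocity relative to the water = (1.881, -1.647) m/s; the water relative to ground = (-2.898, -1.101) m/s.
Velocity relative to ground = (1.881, -1.647) + (-2.898, -1.101) = (-1.017, -2.748) m/s.
Speed = |(-1.017, -2.748)| = 2.930 m/s.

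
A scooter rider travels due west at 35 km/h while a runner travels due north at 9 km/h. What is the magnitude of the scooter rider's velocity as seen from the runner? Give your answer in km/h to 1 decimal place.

36.1 km/h

Taking east as x and north as y: scooter rider velocity = (-35.000, 0.000) km/h; runner velocity = (0.000, 9.000) km/h.
Velocity of scooter rider relative to runner = (-35.000, 0.000) − (0.000, 9.000) = (-35.000, -9.000) km/h.
Magnitude = |(-35.000, -9.000)| = 36.139 km/h.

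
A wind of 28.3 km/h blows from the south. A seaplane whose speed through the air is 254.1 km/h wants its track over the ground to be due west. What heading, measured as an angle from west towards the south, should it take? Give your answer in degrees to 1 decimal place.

6.4°

The wind pushes perpendicular to the desired track; the heading must have a component into the wind equal to 28.3 km/h: 254.1 sin θ = 28.3.
sin θ = 0.1114, so θ = 6.394°.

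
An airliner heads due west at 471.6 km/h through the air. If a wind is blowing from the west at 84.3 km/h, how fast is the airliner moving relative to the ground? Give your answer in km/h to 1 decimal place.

Taking east as x and north as y: velocity relative to the air = (-471.600, 0.000) km/h; the air relative to ground = (84.300, 0.000) km/h.
Velocity relative to ground = (-471.600, 0.000) + (84.300, 0.000) = (-387.300, 0.000) km/h.
Speed = |(-387.300, 0.000)| = 387.300 km/h.

387.3 km/h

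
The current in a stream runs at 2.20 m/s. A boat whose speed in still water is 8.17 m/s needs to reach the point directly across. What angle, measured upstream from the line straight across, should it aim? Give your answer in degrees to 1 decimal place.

15.6°

To cancel the current, the upstream component of the boat's velocity must equal the flow: 8.17 sin θ = 2.20.
sin θ = 2.20 / 8.17 = 0.2693.
θ = arcsin(0.2693) = 15.621°.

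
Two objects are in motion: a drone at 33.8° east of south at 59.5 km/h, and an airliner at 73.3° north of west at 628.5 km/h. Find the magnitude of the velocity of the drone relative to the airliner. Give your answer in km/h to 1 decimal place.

Taking east as x and north as y: drone velocity = (33.100, -49.444) km/h; airliner velocity = (-180.606, 601.991) km/h.
Velocity of drone relative to airliner = (33.100, -49.444) − (-180.606, 601.991) = (213.706, -651.435) km/h.
Magnitude = |(213.706, -651.435)| = 685.593 km/h.

685.6 km/h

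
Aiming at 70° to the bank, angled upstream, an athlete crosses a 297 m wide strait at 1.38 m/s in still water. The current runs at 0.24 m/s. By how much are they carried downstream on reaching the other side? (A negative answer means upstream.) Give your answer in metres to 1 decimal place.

Perpendicular speed = 1.297 m/s; crossing time = 297 / 1.297 = 229.030 s.
Net downstream speed = -0.232 m/s.
Drift = -0.232 × 229.030 = -53.132 m (upstream).

-53.1 m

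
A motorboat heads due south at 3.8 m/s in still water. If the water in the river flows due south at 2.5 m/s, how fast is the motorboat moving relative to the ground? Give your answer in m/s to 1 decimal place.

6.3 m/s

Taking east as x and north as y: velocity relative to the water = (0.000, -3.800) m/s; the water relative to ground = (0.000, -2.500) m/s.
Velocity relative to ground = (0.000, -3.800) + (0.000, -2.500) = (0.000, -6.300) m/s.
Speed = |(0.000, -6.300)| = 6.300 m/s.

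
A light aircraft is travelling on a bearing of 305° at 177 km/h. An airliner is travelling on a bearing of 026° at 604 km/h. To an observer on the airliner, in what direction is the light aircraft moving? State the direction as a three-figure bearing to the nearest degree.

223°

Taking east as x and north as y: light aircraft velocity = (-144.990, 101.523) km/h; airliner velocity = (264.776, 542.872) km/h.
Velocity of light aircraft relative to airliner = (-144.990, 101.523) − (264.776, 542.872) = (-409.766, -441.349) km/h.
Bearing = atan2(-409.77, -441.35) = 222.87° clockwise from north.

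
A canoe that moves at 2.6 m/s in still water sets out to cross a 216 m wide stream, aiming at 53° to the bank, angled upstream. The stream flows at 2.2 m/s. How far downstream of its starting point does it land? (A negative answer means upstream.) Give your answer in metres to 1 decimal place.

Perpendicular speed = 2.076 m/s; crossing time = 216 / 2.076 = 104.024 s.
Net downstream speed = 0.635 m/s.
Drift = 0.635 × 104.024 = 66.084 m (downstream).

66.1 m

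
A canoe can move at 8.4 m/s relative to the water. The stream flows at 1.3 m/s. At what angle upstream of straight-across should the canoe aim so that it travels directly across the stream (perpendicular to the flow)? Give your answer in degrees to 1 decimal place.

To cancel the current, the upstream component of the canoe's velocity must equal the flow: 8.4 sin θ = 1.3.
sin θ = 1.3 / 8.4 = 0.1548.
θ = arcsin(0.1548) = 8.903°.

8.9°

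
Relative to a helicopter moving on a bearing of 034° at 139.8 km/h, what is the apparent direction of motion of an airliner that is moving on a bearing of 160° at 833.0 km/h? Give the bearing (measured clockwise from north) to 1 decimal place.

Taking east as x and north as y: airliner velocity = (284.903, -782.764) km/h; helicopter velocity = (78.175, 115.899) km/h.
Velocity of airliner relative to helicopter = (284.903, -782.764) − (78.175, 115.899) = (206.728, -898.663) km/h.
Bearing = atan2(206.73, -898.66) = 167.05° clockwise from north.

167.0°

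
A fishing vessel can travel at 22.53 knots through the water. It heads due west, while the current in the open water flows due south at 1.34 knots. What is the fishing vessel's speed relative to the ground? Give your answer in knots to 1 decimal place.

Taking east as x and north as y: velocity relative to the water = (-22.530, 0.000) knots; the water relative to ground = (0.000, -1.340) knots.
Velocity relative to ground = (-22.530, 0.000) + (0.000, -1.340) = (-22.530, -1.340) knots.
Speed = |(-22.530, -1.340)| = 22.570 knots.

22.6 knots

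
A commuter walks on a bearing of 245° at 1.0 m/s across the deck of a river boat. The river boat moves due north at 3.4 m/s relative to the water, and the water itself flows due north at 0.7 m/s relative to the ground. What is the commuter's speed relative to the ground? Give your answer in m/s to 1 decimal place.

3.8 m/s

In east/north components (m/s): commuter relative to river boat = (-0.906, -0.423); river boat relative to water = (0.000, 3.400); water relative to ground = (0.000, 0.700).
Sum = (-0.906, 3.677) m/s.
Speed = |(-0.906, 3.677)| = 3.787 m/s.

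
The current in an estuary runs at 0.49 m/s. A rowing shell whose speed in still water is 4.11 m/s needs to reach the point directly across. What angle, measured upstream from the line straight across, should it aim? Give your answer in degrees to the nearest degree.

7°

To cancel the current, the upstream component of the rowing shell's velocity must equal the flow: 4.11 sin θ = 0.49.
sin θ = 0.49 / 4.11 = 0.1192.
θ = arcsin(0.1192) = 6.847°.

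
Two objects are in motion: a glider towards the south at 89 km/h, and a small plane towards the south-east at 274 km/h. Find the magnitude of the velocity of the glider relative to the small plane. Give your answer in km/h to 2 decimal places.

Taking east as x and north as y: glider velocity = (0.000, -89.000) km/h; small plane velocity = (193.747, -193.747) km/h.
Velocity of glider relative to small plane = (0.000, -89.000) − (193.747, -193.747) = (-193.747, 104.747) km/h.
Magnitude = |(-193.747, 104.747)| = 220.250 km/h.

220.25 km/h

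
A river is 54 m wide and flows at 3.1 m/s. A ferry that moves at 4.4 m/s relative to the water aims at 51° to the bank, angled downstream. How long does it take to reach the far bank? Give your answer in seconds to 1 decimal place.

15.8 s

The component of the ferry's velocity perpendicular to the bank is 4.4 × sin 51° = 3.419 m/s.
Only the cross-stream component determines the crossing time; the current contributes nothing perpendicular to the bank.
Time = 54 / 3.419 = 15.792 s.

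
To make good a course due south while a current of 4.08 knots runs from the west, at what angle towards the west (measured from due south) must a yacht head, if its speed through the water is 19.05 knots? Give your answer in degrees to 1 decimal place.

12.4°

The current pushes perpendicular to the desired track; the heading must have a component into the current equal to 4.08 knots: 19.05 sin θ = 4.08.
sin θ = 0.2142, so θ = 12.367°.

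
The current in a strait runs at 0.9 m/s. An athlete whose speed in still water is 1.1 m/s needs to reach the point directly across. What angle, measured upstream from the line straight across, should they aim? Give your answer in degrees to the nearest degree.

To cancel the current, the upstream component of the athlete's velocity must equal the flow: 1.1 sin θ = 0.9.
sin θ = 0.9 / 1.1 = 0.8182.
θ = arcsin(0.8182) = 54.903°.

55°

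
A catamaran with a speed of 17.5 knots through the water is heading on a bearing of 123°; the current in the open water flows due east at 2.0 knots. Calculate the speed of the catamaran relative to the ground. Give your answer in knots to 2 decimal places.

19.21 knots

Taking east as x and north as y: velocity relative to the water = (14.677, -9.531) knots; the water relative to ground = (2.000, 0.000) knots.
Velocity relative to ground = (14.677, -9.531) + (2.000, 0.000) = (16.677, -9.531) knots.
Speed = |(16.677, -9.531)| = 19.208 knots.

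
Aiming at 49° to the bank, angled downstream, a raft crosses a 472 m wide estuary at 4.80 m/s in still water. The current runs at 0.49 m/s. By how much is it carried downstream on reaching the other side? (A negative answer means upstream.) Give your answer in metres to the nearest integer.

Perpendicular speed = 3.623 m/s; crossing time = 472 / 3.623 = 130.293 s.
Net downstream speed = 3.639 m/s.
Drift = 3.639 × 130.293 = 474.147 m (downstream).

474 m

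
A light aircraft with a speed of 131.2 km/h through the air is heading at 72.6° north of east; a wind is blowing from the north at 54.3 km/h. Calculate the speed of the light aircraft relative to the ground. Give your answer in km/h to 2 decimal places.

Taking east as x and north as y: velocity relative to the air = (39.234, 125.196) km/h; the air relative to ground = (0.000, -54.300) km/h.
Velocity relative to ground = (39.234, 125.196) + (0.000, -54.300) = (39.234, 70.896) km/h.
Speed = |(39.234, 70.896)| = 81.028 km/h.

81.03 km/h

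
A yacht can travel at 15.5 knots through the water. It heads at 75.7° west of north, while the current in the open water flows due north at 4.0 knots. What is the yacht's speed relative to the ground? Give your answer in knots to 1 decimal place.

Taking east as x and north as y: velocity relative to the water = (-15.020, 3.828) knots; the water relative to ground = (0.000, 4.000) knots.
Velocity relative to ground = (-15.020, 3.828) + (0.000, 4.000) = (-15.020, 7.828) knots.
Speed = |(-15.020, 7.828)| = 16.937 knots.

16.9 knots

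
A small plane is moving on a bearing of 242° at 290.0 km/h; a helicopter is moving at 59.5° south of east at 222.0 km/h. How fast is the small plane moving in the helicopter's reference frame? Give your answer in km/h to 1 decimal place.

Taking east as x and north as y: small plane velocity = (-256.055, -136.147) km/h; helicopter velocity = (112.674, -191.282) km/h.
Velocity of small plane relative to helicopter = (-256.055, -136.147) − (112.674, -191.282) = (-368.728, 55.135) km/h.
Magnitude = |(-368.728, 55.135)| = 372.828 km/h.

372.8 km/h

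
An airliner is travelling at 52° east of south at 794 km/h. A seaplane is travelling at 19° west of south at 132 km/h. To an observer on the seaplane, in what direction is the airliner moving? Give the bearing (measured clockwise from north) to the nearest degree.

119°

Taking east as x and north as y: airliner velocity = (625.681, -488.835) km/h; seaplane velocity = (-42.975, -124.808) km/h.
Velocity of airliner relative to seaplane = (625.681, -488.835) − (-42.975, -124.808) = (668.656, -364.027) km/h.
Bearing = atan2(668.66, -364.03) = 118.56° clockwise from north.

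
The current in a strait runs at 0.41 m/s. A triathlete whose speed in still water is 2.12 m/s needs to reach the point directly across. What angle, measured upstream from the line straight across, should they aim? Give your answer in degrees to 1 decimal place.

11.2°

To cancel the current, the upstream component of the triathlete's velocity must equal the flow: 2.12 sin θ = 0.41.
sin θ = 0.41 / 2.12 = 0.1934.
θ = arcsin(0.1934) = 11.151°.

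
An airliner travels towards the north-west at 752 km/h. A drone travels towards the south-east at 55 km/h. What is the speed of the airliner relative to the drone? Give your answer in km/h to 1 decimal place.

807.0 km/h

Taking east as x and north as y: airliner velocity = (-531.744, 531.744) km/h; drone velocity = (38.891, -38.891) km/h.
Velocity of airliner relative to drone = (-531.744, 531.744) − (38.891, -38.891) = (-570.635, 570.635) km/h.
Magnitude = |(-570.635, 570.635)| = 807.000 km/h.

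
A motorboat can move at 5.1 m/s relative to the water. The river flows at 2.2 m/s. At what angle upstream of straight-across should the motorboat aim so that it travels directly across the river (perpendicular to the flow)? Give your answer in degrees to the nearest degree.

To cancel the current, the upstream component of the motorboat's velocity must equal the flow: 5.1 sin θ = 2.2.
sin θ = 2.2 / 5.1 = 0.4314.
θ = arcsin(0.4314) = 25.555°.

26°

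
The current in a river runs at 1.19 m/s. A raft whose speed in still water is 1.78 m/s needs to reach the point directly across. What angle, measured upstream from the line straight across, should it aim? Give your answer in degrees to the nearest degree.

42°

To cancel the current, the upstream component of the raft's velocity must equal the flow: 1.78 sin θ = 1.19.
sin θ = 1.19 / 1.78 = 0.6685.
θ = arcsin(0.6685) = 41.954°.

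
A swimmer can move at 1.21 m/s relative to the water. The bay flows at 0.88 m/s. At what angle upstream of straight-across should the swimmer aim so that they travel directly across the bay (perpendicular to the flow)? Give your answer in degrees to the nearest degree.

To cancel the current, the upstream component of the swimmer's velocity must equal the flow: 1.21 sin θ = 0.88.
sin θ = 0.88 / 1.21 = 0.7273.
θ = arcsin(0.7273) = 46.658°.

47°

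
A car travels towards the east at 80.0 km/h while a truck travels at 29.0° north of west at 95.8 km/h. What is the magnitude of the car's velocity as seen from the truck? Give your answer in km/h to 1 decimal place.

170.2 km/h

Taking east as x and north as y: car velocity = (80.000, 0.000) km/h; truck velocity = (-83.789, 46.445) km/h.
Velocity of car relative to truck = (80.000, 0.000) − (-83.789, 46.445) = (163.789, -46.445) km/h.
Magnitude = |(163.789, -46.445)| = 170.246 km/h.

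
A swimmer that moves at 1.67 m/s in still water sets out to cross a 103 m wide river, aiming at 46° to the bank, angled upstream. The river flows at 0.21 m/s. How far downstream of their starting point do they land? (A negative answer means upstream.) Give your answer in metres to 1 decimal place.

-81.5 m

Perpendicular speed = 1.201 m/s; crossing time = 103 / 1.201 = 85.741 s.
Net downstream speed = -0.950 m/s.
Drift = -0.950 × 85.741 = -81.460 m (upstream).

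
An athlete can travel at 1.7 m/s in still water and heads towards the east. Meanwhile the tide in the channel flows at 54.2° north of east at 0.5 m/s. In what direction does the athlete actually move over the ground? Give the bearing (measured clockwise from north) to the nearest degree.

Taking east as x and north as y: velocity relative to the water = (1.700, 0.000) m/s; the water relative to ground = (0.292, 0.406) m/s.
Velocity relative to ground = (1.700, 0.000) + (0.292, 0.406) = (1.992, 0.406) m/s.
Bearing = atan2(1.99, 0.41) = 78.50° clockwise from north.

078°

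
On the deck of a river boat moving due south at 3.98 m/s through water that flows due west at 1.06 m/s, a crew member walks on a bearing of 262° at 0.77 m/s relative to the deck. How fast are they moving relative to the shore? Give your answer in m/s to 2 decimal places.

4.48 m/s

In east/north components (m/s): crew member relative to river boat = (-0.763, -0.107); river boat relative to water = (0.000, -3.980); water relative to ground = (-1.060, 0.000).
Sum = (-1.823, -4.087) m/s.
Speed = |(-1.823, -4.087)| = 4.475 m/s.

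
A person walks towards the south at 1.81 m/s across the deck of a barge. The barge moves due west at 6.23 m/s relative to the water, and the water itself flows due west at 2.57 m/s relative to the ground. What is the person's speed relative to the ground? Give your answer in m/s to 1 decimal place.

In east/north components (m/s): person relative to barge = (0.000, -1.810); barge relative to water = (-6.230, 0.000); water relative to ground = (-2.570, 0.000).
Sum = (-8.800, -1.810) m/s.
Speed = |(-8.800, -1.810)| = 8.984 m/s.

9.0 m/s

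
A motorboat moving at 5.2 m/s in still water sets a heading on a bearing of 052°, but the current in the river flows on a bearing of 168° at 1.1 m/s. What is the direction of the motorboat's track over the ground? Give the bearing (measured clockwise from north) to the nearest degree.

Taking east as x and north as y: velocity relative to the water = (4.098, 3.201) m/s; the water relative to ground = (0.229, -1.076) m/s.
Velocity relative to ground = (4.098, 3.201) + (0.229, -1.076) = (4.326, 2.125) m/s.
Bearing = atan2(4.33, 2.13) = 63.84° clockwise from north.

064°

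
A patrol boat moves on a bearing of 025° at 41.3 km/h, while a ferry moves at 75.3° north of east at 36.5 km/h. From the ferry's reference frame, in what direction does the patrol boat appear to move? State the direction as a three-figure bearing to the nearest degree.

075°

Taking east as x and north as y: patrol boat velocity = (17.454, 37.431) km/h; ferry velocity = (9.262, 35.305) km/h.
Velocity of patrol boat relative to ferry = (17.454, 37.431) − (9.262, 35.305) = (8.192, 2.125) km/h.
Bearing = atan2(8.19, 2.13) = 75.46° clockwise from north.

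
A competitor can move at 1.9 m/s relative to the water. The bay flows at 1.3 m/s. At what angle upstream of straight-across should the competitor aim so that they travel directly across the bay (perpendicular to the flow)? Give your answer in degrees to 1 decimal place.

43.2°

To cancel the current, the upstream component of the competitor's velocity must equal the flow: 1.9 sin θ = 1.3.
sin θ = 1.3 / 1.9 = 0.6842.
θ = arcsin(0.6842) = 43.174°.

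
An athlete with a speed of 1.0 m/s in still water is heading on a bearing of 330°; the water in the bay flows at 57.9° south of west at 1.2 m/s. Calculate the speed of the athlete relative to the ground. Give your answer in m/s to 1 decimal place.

Taking east as x and north as y: velocity relative to the water = (-0.500, 0.866) m/s; the water relative to ground = (-0.638, -1.017) m/s.
Velocity relative to ground = (-0.500, 0.866) + (-0.638, -1.017) = (-1.138, -0.151) m/s.
Speed = |(-1.138, -0.151)| = 1.148 m/s.

1.1 m/s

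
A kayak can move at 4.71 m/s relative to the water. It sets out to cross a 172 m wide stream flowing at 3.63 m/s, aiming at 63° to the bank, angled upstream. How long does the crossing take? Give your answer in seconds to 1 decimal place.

41.0 s

The component of the kayak's velocity perpendicular to the bank is 4.71 × sin 63° = 4.197 m/s.
Only the cross-stream component determines the crossing time; the current contributes nothing perpendicular to the bank.
Time = 172 / 4.197 = 40.985 s.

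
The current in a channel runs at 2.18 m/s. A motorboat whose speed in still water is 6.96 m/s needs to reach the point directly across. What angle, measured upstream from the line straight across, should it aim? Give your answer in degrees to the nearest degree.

18°

To cancel the current, the upstream component of the motorboat's velocity must equal the flow: 6.96 sin θ = 2.18.
sin θ = 2.18 / 6.96 = 0.3132.
θ = arcsin(0.3132) = 18.253°.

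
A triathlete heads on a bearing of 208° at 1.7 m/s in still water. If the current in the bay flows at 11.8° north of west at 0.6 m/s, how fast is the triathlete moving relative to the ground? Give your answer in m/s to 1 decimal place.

Taking east as x and north as y: velocity relative to the water = (-0.798, -1.501) m/s; the water relative to ground = (-0.587, 0.123) m/s.
Velocity relative to ground = (-0.798, -1.501) + (-0.587, 0.123) = (-1.385, -1.378) m/s.
Speed = |(-1.385, -1.378)| = 1.954 m/s.

2.0 m/s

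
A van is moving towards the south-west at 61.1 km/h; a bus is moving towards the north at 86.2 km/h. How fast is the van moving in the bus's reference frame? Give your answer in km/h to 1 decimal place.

136.4 km/h

Taking east as x and north as y: van velocity = (-43.204, -43.204) km/h; bus velocity = (0.000, 86.200) km/h.
Velocity of van relative to bus = (-43.204, -43.204) − (0.000, 86.200) = (-43.204, -129.404) km/h.
Magnitude = |(-43.204, -129.404)| = 136.426 km/h.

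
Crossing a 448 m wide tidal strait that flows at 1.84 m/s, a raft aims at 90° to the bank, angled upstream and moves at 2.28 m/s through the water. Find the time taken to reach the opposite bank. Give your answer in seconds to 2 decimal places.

The component of the raft's velocity perpendicular to the bank is 2.28 m/s.
Only the cross-stream component determines the crossing time; the current contributes nothing perpendicular to the bank.
Time = 448 / 2.280 = 196.491 s.

196.49 s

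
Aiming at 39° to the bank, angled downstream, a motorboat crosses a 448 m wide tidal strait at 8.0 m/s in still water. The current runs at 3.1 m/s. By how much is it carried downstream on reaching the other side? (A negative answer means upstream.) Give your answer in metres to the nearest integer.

829 m

Perpendicular speed = 5.035 m/s; crossing time = 448 / 5.035 = 88.985 s.
Net downstream speed = 9.317 m/s.
Drift = 9.317 × 88.985 = 829.087 m (downstream).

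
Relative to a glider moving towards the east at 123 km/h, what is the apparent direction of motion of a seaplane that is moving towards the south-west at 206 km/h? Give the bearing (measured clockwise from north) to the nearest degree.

Taking east as x and north as y: seaplane velocity = (-145.664, -145.664) km/h; glider velocity = (123.000, 0.000) km/h.
Velocity of seaplane relative to glider = (-145.664, -145.664) − (123.000, 0.000) = (-268.664, -145.664) km/h.
Bearing = atan2(-268.66, -145.66) = 241.53° clockwise from north.

242°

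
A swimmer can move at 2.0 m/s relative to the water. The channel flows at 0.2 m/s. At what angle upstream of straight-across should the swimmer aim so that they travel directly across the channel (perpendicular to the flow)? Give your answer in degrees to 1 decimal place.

5.7°

To cancel the current, the upstream component of the swimmer's velocity must equal the flow: 2.0 sin θ = 0.2.
sin θ = 0.2 / 2.0 = 0.1000.
θ = arcsin(0.1000) = 5.739°.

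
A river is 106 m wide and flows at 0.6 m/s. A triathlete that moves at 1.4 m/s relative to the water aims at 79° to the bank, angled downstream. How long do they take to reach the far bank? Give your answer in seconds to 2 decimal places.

77.13 s

The component of the triathlete's velocity perpendicular to the bank is 1.4 × sin 79° = 1.374 m/s.
The flow acts along the bank and has no component across it.
Time = 106 / 1.374 = 77.131 s.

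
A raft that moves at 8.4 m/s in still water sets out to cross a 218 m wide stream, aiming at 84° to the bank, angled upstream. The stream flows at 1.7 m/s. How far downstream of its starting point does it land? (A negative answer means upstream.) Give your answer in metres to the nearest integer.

Perpendicular speed = 8.354 m/s; crossing time = 218 / 8.354 = 26.095 s.
Net downstream speed = 0.822 m/s.
Drift = 0.822 × 26.095 = 21.449 m (downstream).

21 m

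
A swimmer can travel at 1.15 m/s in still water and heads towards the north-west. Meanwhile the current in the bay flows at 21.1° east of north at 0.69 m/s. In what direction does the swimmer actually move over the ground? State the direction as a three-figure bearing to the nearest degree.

339°

Taking east as x and north as y: velocity relative to the water = (-0.813, 0.813) m/s; the water relative to ground = (0.248, 0.644) m/s.
Velocity relative to ground = (-0.813, 0.813) + (0.248, 0.644) = (-0.565, 1.457) m/s.
Bearing = atan2(-0.56, 1.46) = 338.81° clockwise from north.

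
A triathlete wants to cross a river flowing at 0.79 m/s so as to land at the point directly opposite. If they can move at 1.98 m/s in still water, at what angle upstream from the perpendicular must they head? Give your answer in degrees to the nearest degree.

24°

To cancel the current, the upstream component of the triathlete's velocity must equal the flow: 1.98 sin θ = 0.79.
sin θ = 0.79 / 1.98 = 0.3990.
θ = arcsin(0.3990) = 23.515°.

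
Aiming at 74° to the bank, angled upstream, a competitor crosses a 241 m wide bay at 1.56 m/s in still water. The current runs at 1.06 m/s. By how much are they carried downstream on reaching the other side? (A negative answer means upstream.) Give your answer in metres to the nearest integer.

Perpendicular speed = 1.500 m/s; crossing time = 241 / 1.500 = 160.713 s.
Net downstream speed = 0.630 m/s.
Drift = 0.630 × 160.713 = 101.250 m (downstream).

101 m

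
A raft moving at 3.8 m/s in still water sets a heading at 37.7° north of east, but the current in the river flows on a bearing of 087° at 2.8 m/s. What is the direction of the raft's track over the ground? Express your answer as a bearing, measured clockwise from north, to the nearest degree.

Taking east as x and north as y: velocity relative to the water = (3.007, 2.324) m/s; the water relative to ground = (2.796, 0.147) m/s.
Velocity relative to ground = (3.007, 2.324) + (2.796, 0.147) = (5.803, 2.470) m/s.
Bearing = atan2(5.80, 2.47) = 66.94° clockwise from north.

067°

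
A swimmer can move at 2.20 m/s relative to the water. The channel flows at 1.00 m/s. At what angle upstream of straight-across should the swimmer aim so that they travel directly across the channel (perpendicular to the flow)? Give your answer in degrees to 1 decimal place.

27.0°

To cancel the current, the upstream component of the swimmer's velocity must equal the flow: 2.20 sin θ = 1.00.
sin θ = 1.00 / 2.20 = 0.4545.
θ = arcsin(0.4545) = 27.036°.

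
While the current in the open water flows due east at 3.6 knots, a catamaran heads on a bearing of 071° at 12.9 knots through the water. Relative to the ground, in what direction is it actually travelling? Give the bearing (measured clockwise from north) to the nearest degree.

Taking east as x and north as y: velocity relative to the water = (12.197, 4.200) knots; the water relative to ground = (3.600, 0.000) knots.
Velocity relative to ground = (12.197, 4.200) + (3.600, 0.000) = (15.797, 4.200) knots.
Bearing = atan2(15.80, 4.20) = 75.11° clockwise from north.

075°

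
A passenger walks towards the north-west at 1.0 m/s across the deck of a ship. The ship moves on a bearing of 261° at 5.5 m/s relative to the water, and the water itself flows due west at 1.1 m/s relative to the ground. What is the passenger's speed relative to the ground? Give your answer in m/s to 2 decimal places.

7.24 m/s

In east/north components (m/s): passenger relative to ship = (-0.707, 0.707); ship relative to water = (-5.432, -0.860); water relative to ground = (-1.100, 0.000).
Sum = (-7.239, -0.153) m/s.
Speed = |(-7.239, -0.153)| = 7.241 m/s.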